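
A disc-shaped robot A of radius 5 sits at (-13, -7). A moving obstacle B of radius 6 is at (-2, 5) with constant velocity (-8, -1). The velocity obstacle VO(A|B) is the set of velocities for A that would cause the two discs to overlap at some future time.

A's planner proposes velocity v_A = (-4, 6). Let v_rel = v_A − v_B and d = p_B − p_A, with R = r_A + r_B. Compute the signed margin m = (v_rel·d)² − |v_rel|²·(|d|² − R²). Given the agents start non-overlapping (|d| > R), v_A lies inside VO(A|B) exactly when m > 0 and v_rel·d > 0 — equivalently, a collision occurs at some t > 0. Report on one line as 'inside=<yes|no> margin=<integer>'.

d = (11, 12),  |d|² = 265;  R = 5+6 = 11,  c = 265−11² = 144
v_rel = (4, 7),  |v_rel|² = 65;  v_rel·d = (4)·(11) + (7)·(12) = 128
65·t² − 256·t + 144 = 0  ⇒  m = 128² − 65·144 = 7024
m = 7024 > 0,  v_rel·d = 128 > 0  ⇒  inside

inside=yes margin=7024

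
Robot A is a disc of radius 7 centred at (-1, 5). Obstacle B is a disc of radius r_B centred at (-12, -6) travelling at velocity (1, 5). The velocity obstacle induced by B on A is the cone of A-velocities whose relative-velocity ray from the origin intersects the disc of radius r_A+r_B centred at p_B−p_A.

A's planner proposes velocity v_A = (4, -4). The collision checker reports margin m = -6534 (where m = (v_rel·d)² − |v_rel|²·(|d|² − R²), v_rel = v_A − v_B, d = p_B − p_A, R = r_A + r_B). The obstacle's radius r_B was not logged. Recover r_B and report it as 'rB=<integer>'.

m = -6534
d = (-11, -11);  v_rel = (3, -9),  |v_rel|² = 90
v_rel×d = (3)·(-11) − (-9)·(-11) = -132
since m = R²·90 − (-132)²:  R² = (17424 + -6534) / 90 = 121
R = √121 = 11  ⇒  r_B = 11 − 7 = 4

rB=4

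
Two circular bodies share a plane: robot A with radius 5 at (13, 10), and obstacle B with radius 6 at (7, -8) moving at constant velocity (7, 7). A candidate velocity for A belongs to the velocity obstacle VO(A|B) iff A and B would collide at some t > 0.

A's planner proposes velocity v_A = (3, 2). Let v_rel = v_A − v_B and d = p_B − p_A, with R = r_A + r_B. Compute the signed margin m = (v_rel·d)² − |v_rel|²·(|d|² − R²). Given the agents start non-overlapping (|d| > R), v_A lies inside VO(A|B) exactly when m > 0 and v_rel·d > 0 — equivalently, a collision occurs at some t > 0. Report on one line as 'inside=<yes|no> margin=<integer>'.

d = (-6, -18),  |d|² = 360;  R = 5+6 = 11,  c = 360−11² = 239
v_rel = (-4, -5),  |v_rel|² = 41;  v_rel·d = (-4)·(-6) + (-5)·(-18) = 114
41·t² − 228·t + 239 = 0  ⇒  m = 114² − 41·239 = 3197
m = 3197 > 0,  v_rel·d = 114 > 0  ⇒  inside

inside=yes margin=3197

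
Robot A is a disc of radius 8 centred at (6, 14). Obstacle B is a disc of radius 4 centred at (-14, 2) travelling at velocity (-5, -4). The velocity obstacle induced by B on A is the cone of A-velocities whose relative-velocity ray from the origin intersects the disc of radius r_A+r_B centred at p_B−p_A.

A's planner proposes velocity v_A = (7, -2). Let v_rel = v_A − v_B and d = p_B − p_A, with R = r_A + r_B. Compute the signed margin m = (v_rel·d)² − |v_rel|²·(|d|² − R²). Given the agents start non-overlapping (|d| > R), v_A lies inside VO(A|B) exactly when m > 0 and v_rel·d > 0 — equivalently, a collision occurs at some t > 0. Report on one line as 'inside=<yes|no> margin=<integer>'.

d = (-20, -12),  |d|² = 544;  R = 8+4 = 12,  c = 544−12² = 400
v_rel = (12, 2),  |v_rel|² = 148;  v_rel·d = (12)·(-20) + (2)·(-12) = -264
148·t² + 528·t + 400 = 0  ⇒  m = (-264)² − 148·400 = 10496
m = 10496 > 0,  v_rel·d = -264 < 0  ⇒  outside

inside=no margin=10496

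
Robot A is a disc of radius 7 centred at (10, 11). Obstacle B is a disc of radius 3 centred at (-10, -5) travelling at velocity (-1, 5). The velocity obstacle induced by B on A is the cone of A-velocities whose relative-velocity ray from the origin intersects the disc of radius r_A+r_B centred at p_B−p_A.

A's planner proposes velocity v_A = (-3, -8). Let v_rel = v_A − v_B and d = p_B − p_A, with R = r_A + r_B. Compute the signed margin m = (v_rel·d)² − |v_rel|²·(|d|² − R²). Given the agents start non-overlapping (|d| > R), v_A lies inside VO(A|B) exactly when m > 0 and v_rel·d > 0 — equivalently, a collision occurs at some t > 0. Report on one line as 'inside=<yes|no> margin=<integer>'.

d = (-20, -16),  |d|² = 656;  R = 7+3 = 10,  c = 656−10² = 556
v_rel = (-2, -13),  |v_rel|² = 173;  v_rel·d = (-2)·(-20) + (-13)·(-16) = 248
173·t² − 496·t + 556 = 0  ⇒  m = 248² − 173·556 = -34684
m = -34684 < 0,  v_rel·d = 248 > 0  ⇒  outside

inside=no margin=-34684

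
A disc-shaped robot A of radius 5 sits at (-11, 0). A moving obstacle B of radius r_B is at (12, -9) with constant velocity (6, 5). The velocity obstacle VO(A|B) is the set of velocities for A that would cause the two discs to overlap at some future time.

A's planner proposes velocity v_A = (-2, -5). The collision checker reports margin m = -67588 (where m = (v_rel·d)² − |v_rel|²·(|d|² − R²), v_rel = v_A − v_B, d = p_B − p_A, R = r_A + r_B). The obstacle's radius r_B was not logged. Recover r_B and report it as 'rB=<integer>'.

m = -67588
d = (23, -9);  v_rel = (-8, -10),  |v_rel|² = 164
v_rel×d = (-8)·(-9) − (-10)·(23) = 302
since m = R²·164 − 302²:  R² = (91204 + -67588) / 164 = 144
R = √144 = 12  ⇒  r_B = 12 − 5 = 7

rB=7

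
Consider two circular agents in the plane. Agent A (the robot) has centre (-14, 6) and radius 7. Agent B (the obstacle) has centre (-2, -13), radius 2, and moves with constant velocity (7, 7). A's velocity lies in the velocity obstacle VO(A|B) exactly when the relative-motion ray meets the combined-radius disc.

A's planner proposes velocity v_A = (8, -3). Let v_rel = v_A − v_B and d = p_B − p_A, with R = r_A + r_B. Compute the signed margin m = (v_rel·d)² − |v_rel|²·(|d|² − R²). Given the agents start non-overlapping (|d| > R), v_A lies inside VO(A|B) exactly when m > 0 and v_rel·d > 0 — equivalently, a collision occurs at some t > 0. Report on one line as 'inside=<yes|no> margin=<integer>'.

d = (12, -19),  |d|² = 505;  R = 7+2 = 9,  c = 505−9² = 424
v_rel = (1, -10),  |v_rel|² = 101;  v_rel·d = (1)·(12) + (-10)·(-19) = 202
101·t² − 404·t + 424 = 0  ⇒  m = 202² − 101·424 = -2020
m = -2020 < 0,  v_rel·d = 202 > 0  ⇒  outside

inside=no margin=-2020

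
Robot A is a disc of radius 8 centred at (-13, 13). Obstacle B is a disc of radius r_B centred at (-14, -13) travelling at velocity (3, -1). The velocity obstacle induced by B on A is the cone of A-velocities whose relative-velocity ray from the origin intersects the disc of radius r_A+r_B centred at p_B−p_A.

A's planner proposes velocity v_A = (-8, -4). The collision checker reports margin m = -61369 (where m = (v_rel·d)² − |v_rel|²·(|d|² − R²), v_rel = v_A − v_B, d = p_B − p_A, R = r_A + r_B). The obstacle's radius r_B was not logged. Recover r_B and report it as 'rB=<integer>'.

m = -61369
d = (-1, -26);  v_rel = (-11, -3),  |v_rel|² = 130
v_rel×d = (-11)·(-26) − (-3)·(-1) = 283
since m = R²·130 − 283²:  R² = (80089 + -61369) / 130 = 144
R = √144 = 12  ⇒  r_B = 12 − 8 = 4

rB=4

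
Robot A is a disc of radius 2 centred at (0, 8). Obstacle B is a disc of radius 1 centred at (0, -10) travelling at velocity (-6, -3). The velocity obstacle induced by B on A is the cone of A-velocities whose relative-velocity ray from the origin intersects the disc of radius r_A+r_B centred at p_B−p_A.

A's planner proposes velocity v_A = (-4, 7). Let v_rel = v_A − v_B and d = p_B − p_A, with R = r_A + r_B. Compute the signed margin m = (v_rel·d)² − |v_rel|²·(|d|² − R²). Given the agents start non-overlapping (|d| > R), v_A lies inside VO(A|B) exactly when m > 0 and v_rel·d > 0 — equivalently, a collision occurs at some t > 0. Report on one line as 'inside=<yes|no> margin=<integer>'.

d = (0, -18),  |d|² = 324;  R = 2+1 = 3,  c = 324−3² = 315
v_rel = (2, 10),  |v_rel|² = 104;  v_rel·d = (2)·(0) + (10)·(-18) = -180
104·t² + 360·t + 315 = 0  ⇒  m = (-180)² − 104·315 = -360
m = -360 < 0,  v_rel·d = -180 < 0  ⇒  outside

inside=no margin=-360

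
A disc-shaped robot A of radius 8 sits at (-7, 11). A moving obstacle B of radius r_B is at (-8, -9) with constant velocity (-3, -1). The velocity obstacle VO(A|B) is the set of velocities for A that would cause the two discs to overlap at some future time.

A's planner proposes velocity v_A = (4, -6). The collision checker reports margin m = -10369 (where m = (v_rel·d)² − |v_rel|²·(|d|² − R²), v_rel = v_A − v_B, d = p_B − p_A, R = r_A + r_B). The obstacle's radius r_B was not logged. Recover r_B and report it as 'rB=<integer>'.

m = -10369
d = (-1, -20);  v_rel = (7, -5),  |v_rel|² = 74
v_rel×d = (7)·(-20) − (-5)·(-1) = -145
since m = R²·74 − (-145)²:  R² = (21025 + -10369) / 74 = 144
R = √144 = 12  ⇒  r_B = 12 − 8 = 4

rB=4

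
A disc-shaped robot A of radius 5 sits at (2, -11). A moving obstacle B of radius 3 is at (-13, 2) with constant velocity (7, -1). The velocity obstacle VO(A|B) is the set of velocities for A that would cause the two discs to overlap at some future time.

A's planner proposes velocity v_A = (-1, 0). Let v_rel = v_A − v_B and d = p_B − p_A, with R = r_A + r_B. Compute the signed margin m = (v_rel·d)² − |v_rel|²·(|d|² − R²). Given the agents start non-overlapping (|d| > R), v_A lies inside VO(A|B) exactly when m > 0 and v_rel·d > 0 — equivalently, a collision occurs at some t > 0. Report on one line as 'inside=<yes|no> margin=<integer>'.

d = (-15, 13),  |d|² = 394;  R = 5+3 = 8,  c = 394−8² = 330
v_rel = (-8, 1),  |v_rel|² = 65;  v_rel·d = (-8)·(-15) + (1)·(13) = 133
65·t² − 266·t + 330 = 0  ⇒  m = 133² − 65·330 = -3761
m = -3761 < 0,  v_rel·d = 133 > 0  ⇒  outside

inside=no margin=-3761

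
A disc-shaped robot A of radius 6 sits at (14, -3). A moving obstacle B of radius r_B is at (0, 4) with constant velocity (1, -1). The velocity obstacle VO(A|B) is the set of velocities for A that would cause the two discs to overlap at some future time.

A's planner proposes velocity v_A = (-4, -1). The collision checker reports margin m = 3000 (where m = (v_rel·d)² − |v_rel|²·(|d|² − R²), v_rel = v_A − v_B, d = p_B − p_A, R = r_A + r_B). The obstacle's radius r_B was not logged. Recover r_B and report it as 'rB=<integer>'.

m = 3000
d = (-14, 7);  v_rel = (-5, 0),  |v_rel|² = 25
v_rel×d = (-5)·(7) − (0)·(-14) = -35
since m = R²·25 − (-35)²:  R² = (1225 + 3000) / 25 = 169
R = √169 = 13  ⇒  r_B = 13 − 6 = 7

rB=7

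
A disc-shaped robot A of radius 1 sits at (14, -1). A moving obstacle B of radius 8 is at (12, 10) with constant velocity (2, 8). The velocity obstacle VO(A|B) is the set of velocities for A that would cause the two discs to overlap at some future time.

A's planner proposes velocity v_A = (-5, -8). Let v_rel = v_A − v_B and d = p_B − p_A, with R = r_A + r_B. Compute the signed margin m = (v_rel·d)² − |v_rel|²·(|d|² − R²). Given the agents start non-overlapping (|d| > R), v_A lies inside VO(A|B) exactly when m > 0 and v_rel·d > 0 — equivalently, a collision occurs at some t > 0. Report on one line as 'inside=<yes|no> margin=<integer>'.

d = (-2, 11),  |d|² = 125;  R = 1+8 = 9,  c = 125−9² = 44
v_rel = (-7, -16),  |v_rel|² = 305;  v_rel·d = (-7)·(-2) + (-16)·(11) = -162
305·t² + 324·t + 44 = 0  ⇒  m = (-162)² − 305·44 = 12824
m = 12824 > 0,  v_rel·d = -162 < 0  ⇒  outside

inside=no margin=12824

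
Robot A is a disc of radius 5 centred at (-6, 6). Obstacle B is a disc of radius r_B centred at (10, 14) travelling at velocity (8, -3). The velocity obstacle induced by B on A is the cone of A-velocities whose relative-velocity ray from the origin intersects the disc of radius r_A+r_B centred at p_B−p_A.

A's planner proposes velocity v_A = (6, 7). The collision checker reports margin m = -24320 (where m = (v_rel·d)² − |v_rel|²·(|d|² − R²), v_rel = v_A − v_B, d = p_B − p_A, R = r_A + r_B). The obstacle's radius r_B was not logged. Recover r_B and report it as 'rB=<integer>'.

m = -24320
d = (16, 8);  v_rel = (-2, 10),  |v_rel|² = 104
v_rel×d = (-2)·(8) − (10)·(16) = -176
since m = R²·104 − (-176)²:  R² = (30976 + -24320) / 104 = 64
R = √64 = 8  ⇒  r_B = 8 − 5 = 3

rB=3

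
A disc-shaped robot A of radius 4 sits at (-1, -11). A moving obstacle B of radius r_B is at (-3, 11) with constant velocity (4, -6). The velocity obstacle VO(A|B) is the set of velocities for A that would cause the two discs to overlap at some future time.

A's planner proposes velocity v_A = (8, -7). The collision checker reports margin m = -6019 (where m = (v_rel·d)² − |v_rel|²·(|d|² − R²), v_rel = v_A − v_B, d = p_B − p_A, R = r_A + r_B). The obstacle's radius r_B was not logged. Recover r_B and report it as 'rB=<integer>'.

m = -6019
d = (-2, 22);  v_rel = (4, -1),  |v_rel|² = 17
v_rel×d = (4)·(22) − (-1)·(-2) = 86
since m = R²·17 − 86²:  R² = (7396 + -6019) / 17 = 81
R = √81 = 9  ⇒  r_B = 9 − 4 = 5

rB=5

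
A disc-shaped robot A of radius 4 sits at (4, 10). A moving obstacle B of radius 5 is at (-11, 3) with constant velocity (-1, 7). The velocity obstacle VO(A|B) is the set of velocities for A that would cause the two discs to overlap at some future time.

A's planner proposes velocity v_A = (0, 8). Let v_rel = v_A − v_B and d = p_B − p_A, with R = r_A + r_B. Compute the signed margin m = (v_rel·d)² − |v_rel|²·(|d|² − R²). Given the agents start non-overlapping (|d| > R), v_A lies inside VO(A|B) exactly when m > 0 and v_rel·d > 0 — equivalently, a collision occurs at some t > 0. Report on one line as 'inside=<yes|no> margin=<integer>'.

d = (-15, -7),  |d|² = 274;  R = 4+5 = 9,  c = 274−9² = 193
v_rel = (1, 1),  |v_rel|² = 2;  v_rel·d = (1)·(-15) + (1)·(-7) = -22
2·t² + 44·t + 193 = 0  ⇒  m = (-22)² − 2·193 = 98
m = 98 > 0,  v_rel·d = -22 < 0  ⇒  outside

inside=no margin=98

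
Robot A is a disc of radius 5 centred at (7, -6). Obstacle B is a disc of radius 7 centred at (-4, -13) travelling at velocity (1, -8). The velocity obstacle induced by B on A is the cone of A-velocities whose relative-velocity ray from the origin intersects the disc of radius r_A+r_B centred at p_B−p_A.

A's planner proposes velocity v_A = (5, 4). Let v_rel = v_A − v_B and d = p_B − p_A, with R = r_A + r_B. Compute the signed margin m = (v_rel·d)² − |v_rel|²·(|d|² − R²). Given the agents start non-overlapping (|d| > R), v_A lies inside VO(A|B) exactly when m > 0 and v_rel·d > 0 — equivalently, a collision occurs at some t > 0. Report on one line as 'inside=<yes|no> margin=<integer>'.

d = (-11, -7),  |d|² = 170;  R = 5+7 = 12,  c = 170−12² = 26
v_rel = (4, 12),  |v_rel|² = 160;  v_rel·d = (4)·(-11) + (12)·(-7) = -128
160·t² + 256·t + 26 = 0  ⇒  m = (-128)² − 160·26 = 12224
m = 12224 > 0,  v_rel·d = -128 < 0  ⇒  outside

inside=no margin=12224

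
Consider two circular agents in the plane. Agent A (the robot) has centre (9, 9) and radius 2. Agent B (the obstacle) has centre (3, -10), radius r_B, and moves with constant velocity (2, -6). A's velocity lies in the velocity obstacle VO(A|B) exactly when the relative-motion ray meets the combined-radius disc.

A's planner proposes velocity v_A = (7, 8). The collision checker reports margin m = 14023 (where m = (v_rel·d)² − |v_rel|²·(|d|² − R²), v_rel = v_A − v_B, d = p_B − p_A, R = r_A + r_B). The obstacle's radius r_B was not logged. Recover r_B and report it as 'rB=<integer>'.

m = 14023
d = (-6, -19);  v_rel = (5, 14),  |v_rel|² = 221
v_rel×d = (5)·(-19) − (14)·(-6) = -11
since m = R²·221 − (-11)²:  R² = (121 + 14023) / 221 = 64
R = √64 = 8  ⇒  r_B = 8 − 2 = 6

rB=6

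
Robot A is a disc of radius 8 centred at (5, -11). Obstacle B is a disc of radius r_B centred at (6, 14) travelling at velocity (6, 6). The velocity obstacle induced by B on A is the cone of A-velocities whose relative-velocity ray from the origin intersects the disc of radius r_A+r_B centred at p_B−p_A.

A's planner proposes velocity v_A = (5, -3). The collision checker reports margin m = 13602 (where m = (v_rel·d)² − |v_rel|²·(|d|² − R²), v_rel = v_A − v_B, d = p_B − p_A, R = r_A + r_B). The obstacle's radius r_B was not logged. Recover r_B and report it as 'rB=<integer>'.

m = 13602
d = (1, 25);  v_rel = (-1, -9),  |v_rel|² = 82
v_rel×d = (-1)·(25) − (-9)·(1) = -16
since m = R²·82 − (-16)²:  R² = (256 + 13602) / 82 = 169
R = √169 = 13  ⇒  r_B = 13 − 8 = 5

rB=5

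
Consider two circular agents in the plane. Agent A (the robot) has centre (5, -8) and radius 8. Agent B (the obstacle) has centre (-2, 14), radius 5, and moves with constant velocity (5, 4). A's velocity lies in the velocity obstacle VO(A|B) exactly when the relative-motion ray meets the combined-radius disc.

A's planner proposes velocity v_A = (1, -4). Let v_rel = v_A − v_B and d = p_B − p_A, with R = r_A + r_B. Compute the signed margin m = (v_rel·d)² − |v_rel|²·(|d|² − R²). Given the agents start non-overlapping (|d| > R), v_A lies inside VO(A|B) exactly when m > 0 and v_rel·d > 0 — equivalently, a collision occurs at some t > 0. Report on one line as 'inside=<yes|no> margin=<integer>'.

d = (-7, 22),  |d|² = 533;  R = 8+5 = 13,  c = 533−13² = 364
v_rel = (-4, -8),  |v_rel|² = 80;  v_rel·d = (-4)·(-7) + (-8)·(22) = -148
80·t² + 296·t + 364 = 0  ⇒  m = (-148)² − 80·364 = -7216
m = -7216 < 0,  v_rel·d = -148 < 0  ⇒  outside

inside=no margin=-7216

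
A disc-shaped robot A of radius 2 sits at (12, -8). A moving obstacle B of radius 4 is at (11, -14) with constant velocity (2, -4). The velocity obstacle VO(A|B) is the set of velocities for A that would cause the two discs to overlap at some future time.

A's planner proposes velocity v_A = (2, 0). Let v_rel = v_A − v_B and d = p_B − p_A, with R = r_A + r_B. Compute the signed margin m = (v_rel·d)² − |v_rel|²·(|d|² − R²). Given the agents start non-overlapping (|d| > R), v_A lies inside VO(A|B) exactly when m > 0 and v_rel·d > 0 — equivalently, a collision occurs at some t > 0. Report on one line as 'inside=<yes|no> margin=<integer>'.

d = (-1, -6),  |d|² = 37;  R = 2+4 = 6,  c = 37−6² = 1
v_rel = (0, 4),  |v_rel|² = 16;  v_rel·d = (0)·(-1) + (4)·(-6) = -24
16·t² + 48·t + 1 = 0  ⇒  m = (-24)² − 16·1 = 560
m = 560 > 0,  v_rel·d = -24 < 0  ⇒  outside

inside=no margin=560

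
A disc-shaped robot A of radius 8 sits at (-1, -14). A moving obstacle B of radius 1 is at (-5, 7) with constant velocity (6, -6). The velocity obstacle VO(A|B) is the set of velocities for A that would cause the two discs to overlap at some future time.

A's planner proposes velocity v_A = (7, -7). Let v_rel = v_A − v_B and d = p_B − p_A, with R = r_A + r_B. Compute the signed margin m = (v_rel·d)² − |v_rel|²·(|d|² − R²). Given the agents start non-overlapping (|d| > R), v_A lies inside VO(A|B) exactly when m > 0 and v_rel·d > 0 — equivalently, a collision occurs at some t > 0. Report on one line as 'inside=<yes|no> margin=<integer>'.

d = (-4, 21),  |d|² = 457;  R = 8+1 = 9,  c = 457−9² = 376
v_rel = (1, -1),  |v_rel|² = 2;  v_rel·d = (1)·(-4) + (-1)·(21) = -25
2·t² + 50·t + 376 = 0  ⇒  m = (-25)² − 2·376 = -127
m = -127 < 0,  v_rel·d = -25 < 0  ⇒  outside

inside=no margin=-127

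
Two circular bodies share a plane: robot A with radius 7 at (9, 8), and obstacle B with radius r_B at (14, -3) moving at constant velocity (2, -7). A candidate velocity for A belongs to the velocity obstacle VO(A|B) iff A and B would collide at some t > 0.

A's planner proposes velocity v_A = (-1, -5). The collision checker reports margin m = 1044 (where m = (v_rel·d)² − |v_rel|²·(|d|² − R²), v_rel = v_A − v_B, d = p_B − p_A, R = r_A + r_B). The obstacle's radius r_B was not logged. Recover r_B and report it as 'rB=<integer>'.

m = 1044
d = (5, -11);  v_rel = (-3, 2),  |v_rel|² = 13
v_rel×d = (-3)·(-11) − (2)·(5) = 23
since m = R²·13 − 23²:  R² = (529 + 1044) / 13 = 121
R = √121 = 11  ⇒  r_B = 11 − 7 = 4

rB=4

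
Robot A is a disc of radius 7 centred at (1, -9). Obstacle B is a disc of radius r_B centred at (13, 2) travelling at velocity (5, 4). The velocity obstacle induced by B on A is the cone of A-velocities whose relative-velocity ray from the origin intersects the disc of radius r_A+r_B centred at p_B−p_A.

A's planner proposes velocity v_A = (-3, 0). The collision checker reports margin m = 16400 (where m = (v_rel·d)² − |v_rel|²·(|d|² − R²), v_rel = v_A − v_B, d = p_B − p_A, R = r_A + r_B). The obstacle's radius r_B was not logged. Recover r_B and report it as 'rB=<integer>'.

m = 16400
d = (12, 11);  v_rel = (-8, -4),  |v_rel|² = 80
v_rel×d = (-8)·(11) − (-4)·(12) = -40
since m = R²·80 − (-40)²:  R² = (1600 + 16400) / 80 = 225
R = √225 = 15  ⇒  r_B = 15 − 7 = 8

rB=8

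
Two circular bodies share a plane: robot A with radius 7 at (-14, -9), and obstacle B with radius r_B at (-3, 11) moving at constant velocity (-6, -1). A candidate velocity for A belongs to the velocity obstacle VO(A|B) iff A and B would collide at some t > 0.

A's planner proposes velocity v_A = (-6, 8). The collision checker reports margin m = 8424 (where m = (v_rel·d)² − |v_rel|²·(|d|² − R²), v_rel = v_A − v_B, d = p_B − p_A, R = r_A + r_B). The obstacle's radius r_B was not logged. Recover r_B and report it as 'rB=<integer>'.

m = 8424
d = (11, 20);  v_rel = (0, 9),  |v_rel|² = 81
v_rel×d = (0)·(20) − (9)·(11) = -99
since m = R²·81 − (-99)²:  R² = (9801 + 8424) / 81 = 225
R = √225 = 15  ⇒  r_B = 15 − 7 = 8

rB=8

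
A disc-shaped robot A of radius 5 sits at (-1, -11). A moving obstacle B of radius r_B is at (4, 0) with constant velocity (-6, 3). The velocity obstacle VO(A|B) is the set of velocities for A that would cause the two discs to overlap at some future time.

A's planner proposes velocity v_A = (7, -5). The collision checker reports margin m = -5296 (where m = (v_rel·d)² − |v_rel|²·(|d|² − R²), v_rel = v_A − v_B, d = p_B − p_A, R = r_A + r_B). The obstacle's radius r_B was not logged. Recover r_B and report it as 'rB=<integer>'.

m = -5296
d = (5, 11);  v_rel = (13, -8),  |v_rel|² = 233
v_rel×d = (13)·(11) − (-8)·(5) = 183
since m = R²·233 − 183²:  R² = (33489 + -5296) / 233 = 121
R = √121 = 11  ⇒  r_B = 11 − 5 = 6

rB=6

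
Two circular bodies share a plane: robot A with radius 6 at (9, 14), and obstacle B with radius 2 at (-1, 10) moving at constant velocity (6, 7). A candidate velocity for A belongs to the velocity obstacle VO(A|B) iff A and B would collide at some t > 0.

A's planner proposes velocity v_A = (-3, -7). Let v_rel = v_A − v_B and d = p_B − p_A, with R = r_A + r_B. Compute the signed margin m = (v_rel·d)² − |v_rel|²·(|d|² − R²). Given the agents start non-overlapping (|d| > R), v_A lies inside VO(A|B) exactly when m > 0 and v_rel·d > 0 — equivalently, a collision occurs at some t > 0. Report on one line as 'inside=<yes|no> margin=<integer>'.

d = (-10, -4),  |d|² = 116;  R = 6+2 = 8,  c = 116−8² = 52
v_rel = (-9, -14),  |v_rel|² = 277;  v_rel·d = (-9)·(-10) + (-14)·(-4) = 146
277·t² − 292·t + 52 = 0  ⇒  m = 146² − 277·52 = 6912
m = 6912 > 0,  v_rel·d = 146 > 0  ⇒  inside

inside=yes margin=6912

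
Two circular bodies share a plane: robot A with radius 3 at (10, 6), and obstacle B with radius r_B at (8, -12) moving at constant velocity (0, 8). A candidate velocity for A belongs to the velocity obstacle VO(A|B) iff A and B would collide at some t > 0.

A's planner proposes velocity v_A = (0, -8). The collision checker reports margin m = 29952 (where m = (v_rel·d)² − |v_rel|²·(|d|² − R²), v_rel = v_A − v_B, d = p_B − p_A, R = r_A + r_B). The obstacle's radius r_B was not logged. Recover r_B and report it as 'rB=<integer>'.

m = 29952
d = (-2, -18);  v_rel = (0, -16),  |v_rel|² = 256
v_rel×d = (0)·(-18) − (-16)·(-2) = -32
since m = R²·256 − (-32)²:  R² = (1024 + 29952) / 256 = 121
R = √121 = 11  ⇒  r_B = 11 − 3 = 8

rB=8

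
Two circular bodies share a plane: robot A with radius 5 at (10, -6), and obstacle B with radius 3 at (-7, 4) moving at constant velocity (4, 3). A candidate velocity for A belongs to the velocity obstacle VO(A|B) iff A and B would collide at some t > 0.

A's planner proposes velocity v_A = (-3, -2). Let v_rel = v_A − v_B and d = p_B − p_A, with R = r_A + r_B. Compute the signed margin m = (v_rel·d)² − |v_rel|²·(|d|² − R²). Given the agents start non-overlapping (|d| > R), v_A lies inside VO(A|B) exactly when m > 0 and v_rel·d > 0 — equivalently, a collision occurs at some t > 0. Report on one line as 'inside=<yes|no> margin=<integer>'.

d = (-17, 10),  |d|² = 389;  R = 5+3 = 8,  c = 389−8² = 325
v_rel = (-7, -5),  |v_rel|² = 74;  v_rel·d = (-7)·(-17) + (-5)·(10) = 69
74·t² − 138·t + 325 = 0  ⇒  m = 69² − 74·325 = -19289
m = -19289 < 0,  v_rel·d = 69 > 0  ⇒  outside

inside=no margin=-19289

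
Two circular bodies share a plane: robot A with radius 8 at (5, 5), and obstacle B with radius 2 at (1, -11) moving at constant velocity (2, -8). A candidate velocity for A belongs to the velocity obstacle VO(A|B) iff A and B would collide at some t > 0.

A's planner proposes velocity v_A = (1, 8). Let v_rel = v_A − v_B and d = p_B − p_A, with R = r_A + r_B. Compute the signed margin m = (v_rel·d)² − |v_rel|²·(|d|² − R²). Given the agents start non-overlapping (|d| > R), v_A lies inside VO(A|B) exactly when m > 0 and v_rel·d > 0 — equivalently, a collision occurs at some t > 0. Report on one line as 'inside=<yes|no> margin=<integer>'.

d = (-4, -16),  |d|² = 272;  R = 8+2 = 10,  c = 272−10² = 172
v_rel = (-1, 16),  |v_rel|² = 257;  v_rel·d = (-1)·(-4) + (16)·(-16) = -252
257·t² + 504·t + 172 = 0  ⇒  m = (-252)² − 257·172 = 19300
m = 19300 > 0,  v_rel·d = -252 < 0  ⇒  outside

inside=no margin=19300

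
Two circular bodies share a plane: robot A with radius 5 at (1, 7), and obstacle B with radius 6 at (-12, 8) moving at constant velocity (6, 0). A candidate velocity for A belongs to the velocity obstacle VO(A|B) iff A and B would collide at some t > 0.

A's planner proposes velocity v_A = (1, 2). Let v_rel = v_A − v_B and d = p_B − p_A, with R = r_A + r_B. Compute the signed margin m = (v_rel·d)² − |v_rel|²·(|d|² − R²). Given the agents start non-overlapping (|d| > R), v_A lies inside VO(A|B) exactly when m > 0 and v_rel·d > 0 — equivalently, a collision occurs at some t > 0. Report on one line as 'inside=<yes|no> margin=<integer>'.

d = (-13, 1),  |d|² = 170;  R = 5+6 = 11,  c = 170−11² = 49
v_rel = (-5, 2),  |v_rel|² = 29;  v_rel·d = (-5)·(-13) + (2)·(1) = 67
29·t² − 134·t + 49 = 0  ⇒  m = 67² − 29·49 = 3068
m = 3068 > 0,  v_rel·d = 67 > 0  ⇒  inside

inside=yes margin=3068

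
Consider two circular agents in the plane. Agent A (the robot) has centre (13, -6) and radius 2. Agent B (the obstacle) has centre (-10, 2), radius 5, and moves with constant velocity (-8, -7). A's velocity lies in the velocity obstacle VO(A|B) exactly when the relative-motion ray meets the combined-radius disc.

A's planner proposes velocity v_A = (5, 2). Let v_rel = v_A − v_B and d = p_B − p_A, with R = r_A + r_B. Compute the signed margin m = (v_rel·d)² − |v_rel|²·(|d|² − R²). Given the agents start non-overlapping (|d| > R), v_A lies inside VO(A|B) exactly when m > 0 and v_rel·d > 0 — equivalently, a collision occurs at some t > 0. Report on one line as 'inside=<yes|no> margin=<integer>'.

d = (-23, 8),  |d|² = 593;  R = 2+5 = 7,  c = 593−7² = 544
v_rel = (13, 9),  |v_rel|² = 250;  v_rel·d = (13)·(-23) + (9)·(8) = -227
250·t² + 454·t + 544 = 0  ⇒  m = (-227)² − 250·544 = -84471
m = -84471 < 0,  v_rel·d = -227 < 0  ⇒  outside

inside=no margin=-84471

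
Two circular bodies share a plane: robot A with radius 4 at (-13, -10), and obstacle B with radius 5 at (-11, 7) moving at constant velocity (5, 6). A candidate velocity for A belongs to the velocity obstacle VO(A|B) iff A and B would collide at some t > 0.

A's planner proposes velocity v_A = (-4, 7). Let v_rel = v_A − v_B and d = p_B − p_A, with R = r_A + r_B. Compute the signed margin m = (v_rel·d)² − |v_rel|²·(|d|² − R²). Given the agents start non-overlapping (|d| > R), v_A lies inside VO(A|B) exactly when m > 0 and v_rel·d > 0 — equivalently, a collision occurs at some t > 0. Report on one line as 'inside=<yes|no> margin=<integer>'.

d = (2, 17),  |d|² = 293;  R = 4+5 = 9,  c = 293−9² = 212
v_rel = (-9, 1),  |v_rel|² = 82;  v_rel·d = (-9)·(2) + (1)·(17) = -1
82·t² + 2·t + 212 = 0  ⇒  m = (-1)² − 82·212 = -17383
m = -17383 < 0,  v_rel·d = -1 < 0  ⇒  outside

inside=no margin=-17383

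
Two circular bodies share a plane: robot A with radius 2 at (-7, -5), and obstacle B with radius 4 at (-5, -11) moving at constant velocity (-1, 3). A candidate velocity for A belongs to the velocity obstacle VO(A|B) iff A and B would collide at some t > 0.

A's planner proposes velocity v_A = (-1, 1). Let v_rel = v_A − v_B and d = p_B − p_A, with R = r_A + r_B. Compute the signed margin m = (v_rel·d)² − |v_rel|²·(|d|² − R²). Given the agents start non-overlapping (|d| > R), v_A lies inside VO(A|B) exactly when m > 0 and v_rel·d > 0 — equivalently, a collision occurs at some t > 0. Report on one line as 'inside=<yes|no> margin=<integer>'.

d = (2, -6),  |d|² = 40;  R = 2+4 = 6,  c = 40−6² = 4
v_rel = (0, -2),  |v_rel|² = 4;  v_rel·d = (0)·(2) + (-2)·(-6) = 12
4·t² − 24·t + 4 = 0  ⇒  m = 12² − 4·4 = 128
m = 128 > 0,  v_rel·d = 12 > 0  ⇒  inside

inside=yes margin=128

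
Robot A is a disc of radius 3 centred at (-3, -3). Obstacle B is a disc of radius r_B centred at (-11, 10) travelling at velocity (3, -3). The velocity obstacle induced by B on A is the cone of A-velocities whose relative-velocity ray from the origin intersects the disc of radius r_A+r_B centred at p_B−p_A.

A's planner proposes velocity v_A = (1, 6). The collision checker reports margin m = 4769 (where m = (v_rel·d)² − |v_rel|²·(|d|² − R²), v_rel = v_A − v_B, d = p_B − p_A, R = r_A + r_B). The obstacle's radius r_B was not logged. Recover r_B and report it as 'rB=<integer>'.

m = 4769
d = (-8, 13);  v_rel = (-2, 9),  |v_rel|² = 85
v_rel×d = (-2)·(13) − (9)·(-8) = 46
since m = R²·85 − 46²:  R² = (2116 + 4769) / 85 = 81
R = √81 = 9  ⇒  r_B = 9 − 3 = 6

rB=6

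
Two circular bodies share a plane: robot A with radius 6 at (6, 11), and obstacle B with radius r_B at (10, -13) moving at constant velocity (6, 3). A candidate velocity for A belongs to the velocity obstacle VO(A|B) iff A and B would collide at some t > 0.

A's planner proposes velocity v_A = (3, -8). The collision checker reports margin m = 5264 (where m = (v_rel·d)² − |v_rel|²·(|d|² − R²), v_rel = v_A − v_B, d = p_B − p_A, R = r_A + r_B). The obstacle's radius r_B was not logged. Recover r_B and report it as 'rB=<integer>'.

m = 5264
d = (4, -24);  v_rel = (-3, -11),  |v_rel|² = 130
v_rel×d = (-3)·(-24) − (-11)·(4) = 116
since m = R²·130 − 116²:  R² = (13456 + 5264) / 130 = 144
R = √144 = 12  ⇒  r_B = 12 − 6 = 6

rB=6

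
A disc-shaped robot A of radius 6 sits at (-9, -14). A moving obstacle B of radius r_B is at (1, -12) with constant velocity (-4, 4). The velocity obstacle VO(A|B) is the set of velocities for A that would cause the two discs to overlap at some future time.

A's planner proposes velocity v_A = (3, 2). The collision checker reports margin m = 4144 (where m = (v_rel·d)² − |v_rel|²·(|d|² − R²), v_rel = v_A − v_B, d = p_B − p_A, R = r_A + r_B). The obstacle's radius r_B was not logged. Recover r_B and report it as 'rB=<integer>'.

m = 4144
d = (10, 2);  v_rel = (7, -2),  |v_rel|² = 53
v_rel×d = (7)·(2) − (-2)·(10) = 34
since m = R²·53 − 34²:  R² = (1156 + 4144) / 53 = 100
R = √100 = 10  ⇒  r_B = 10 − 6 = 4

rB=4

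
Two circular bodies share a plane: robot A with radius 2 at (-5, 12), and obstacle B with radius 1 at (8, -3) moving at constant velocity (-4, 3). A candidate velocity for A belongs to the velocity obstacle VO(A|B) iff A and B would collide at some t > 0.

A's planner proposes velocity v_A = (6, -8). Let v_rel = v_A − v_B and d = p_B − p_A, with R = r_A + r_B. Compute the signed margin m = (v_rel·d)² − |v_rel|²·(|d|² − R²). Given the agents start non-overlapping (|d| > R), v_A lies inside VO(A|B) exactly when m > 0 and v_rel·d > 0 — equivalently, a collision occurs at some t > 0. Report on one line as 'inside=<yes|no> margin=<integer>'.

d = (13, -15),  |d|² = 394;  R = 2+1 = 3,  c = 394−3² = 385
v_rel = (10, -11),  |v_rel|² = 221;  v_rel·d = (10)·(13) + (-11)·(-15) = 295
221·t² − 590·t + 385 = 0  ⇒  m = 295² − 221·385 = 1940
m = 1940 > 0,  v_rel·d = 295 > 0  ⇒  inside

inside=yes margin=1940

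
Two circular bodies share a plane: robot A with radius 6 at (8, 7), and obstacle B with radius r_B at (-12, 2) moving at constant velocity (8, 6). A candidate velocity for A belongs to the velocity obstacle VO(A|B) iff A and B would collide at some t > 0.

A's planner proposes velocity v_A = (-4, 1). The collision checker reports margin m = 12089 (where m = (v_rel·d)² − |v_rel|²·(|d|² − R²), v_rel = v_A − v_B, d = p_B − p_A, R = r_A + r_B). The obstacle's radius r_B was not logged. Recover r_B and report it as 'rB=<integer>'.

m = 12089
d = (-20, -5);  v_rel = (-12, -5),  |v_rel|² = 169
v_rel×d = (-12)·(-5) − (-5)·(-20) = -40
since m = R²·169 − (-40)²:  R² = (1600 + 12089) / 169 = 81
R = √81 = 9  ⇒  r_B = 9 − 6 = 3

rB=3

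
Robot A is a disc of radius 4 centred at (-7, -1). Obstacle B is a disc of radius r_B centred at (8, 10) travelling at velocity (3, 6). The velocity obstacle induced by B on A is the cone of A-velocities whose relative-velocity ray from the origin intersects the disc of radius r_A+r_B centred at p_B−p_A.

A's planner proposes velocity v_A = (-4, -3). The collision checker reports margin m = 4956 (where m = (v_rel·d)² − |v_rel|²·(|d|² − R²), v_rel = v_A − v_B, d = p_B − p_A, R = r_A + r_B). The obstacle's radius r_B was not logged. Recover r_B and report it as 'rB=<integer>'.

m = 4956
d = (15, 11);  v_rel = (-7, -9),  |v_rel|² = 130
v_rel×d = (-7)·(11) − (-9)·(15) = 58
since m = R²·130 − 58²:  R² = (3364 + 4956) / 130 = 64
R = √64 = 8  ⇒  r_B = 8 − 4 = 4

rB=4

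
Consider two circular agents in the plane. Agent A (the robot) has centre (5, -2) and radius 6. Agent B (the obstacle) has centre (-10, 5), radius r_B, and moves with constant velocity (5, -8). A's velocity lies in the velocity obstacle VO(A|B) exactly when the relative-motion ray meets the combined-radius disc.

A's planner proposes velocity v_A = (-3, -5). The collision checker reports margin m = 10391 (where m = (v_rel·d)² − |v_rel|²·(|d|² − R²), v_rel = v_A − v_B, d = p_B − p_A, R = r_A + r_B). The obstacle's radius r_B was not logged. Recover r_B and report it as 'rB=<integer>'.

m = 10391
d = (-15, 7);  v_rel = (-8, 3),  |v_rel|² = 73
v_rel×d = (-8)·(7) − (3)·(-15) = -11
since m = R²·73 − (-11)²:  R² = (121 + 10391) / 73 = 144
R = √144 = 12  ⇒  r_B = 12 − 6 = 6

rB=6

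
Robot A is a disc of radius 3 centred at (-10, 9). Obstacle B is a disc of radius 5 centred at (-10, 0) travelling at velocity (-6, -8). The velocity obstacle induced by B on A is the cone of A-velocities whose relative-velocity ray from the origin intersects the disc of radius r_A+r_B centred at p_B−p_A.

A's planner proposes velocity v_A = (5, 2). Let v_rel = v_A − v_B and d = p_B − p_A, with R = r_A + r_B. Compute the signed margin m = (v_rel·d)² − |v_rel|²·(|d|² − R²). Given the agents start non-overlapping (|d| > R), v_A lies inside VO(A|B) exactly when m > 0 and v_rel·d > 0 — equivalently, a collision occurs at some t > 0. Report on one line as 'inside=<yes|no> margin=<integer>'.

d = (0, -9),  |d|² = 81;  R = 3+5 = 8,  c = 81−8² = 17
v_rel = (11, 10),  |v_rel|² = 221;  v_rel·d = (11)·(0) + (10)·(-9) = -90
221·t² + 180·t + 17 = 0  ⇒  m = (-90)² − 221·17 = 4343
m = 4343 > 0,  v_rel·d = -90 < 0  ⇒  outside

inside=no margin=4343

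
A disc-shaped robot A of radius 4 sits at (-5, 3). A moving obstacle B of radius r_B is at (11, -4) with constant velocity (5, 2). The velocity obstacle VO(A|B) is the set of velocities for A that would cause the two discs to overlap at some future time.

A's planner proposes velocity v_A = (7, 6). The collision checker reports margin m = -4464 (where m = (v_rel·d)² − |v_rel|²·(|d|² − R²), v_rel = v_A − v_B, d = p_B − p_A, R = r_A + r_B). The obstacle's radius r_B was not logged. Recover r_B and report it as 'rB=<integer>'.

m = -4464
d = (16, -7);  v_rel = (2, 4),  |v_rel|² = 20
v_rel×d = (2)·(-7) − (4)·(16) = -78
since m = R²·20 − (-78)²:  R² = (6084 + -4464) / 20 = 81
R = √81 = 9  ⇒  r_B = 9 − 4 = 5

rB=5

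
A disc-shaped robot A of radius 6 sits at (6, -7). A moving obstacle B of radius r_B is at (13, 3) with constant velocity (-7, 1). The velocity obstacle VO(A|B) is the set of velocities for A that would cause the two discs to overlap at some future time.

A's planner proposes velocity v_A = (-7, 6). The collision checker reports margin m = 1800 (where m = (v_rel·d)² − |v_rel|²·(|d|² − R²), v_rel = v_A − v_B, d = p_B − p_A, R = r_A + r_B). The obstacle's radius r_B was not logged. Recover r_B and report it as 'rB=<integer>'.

m = 1800
d = (7, 10);  v_rel = (0, 5),  |v_rel|² = 25
v_rel×d = (0)·(10) − (5)·(7) = -35
since m = R²·25 − (-35)²:  R² = (1225 + 1800) / 25 = 121
R = √121 = 11  ⇒  r_B = 11 − 6 = 5

rB=5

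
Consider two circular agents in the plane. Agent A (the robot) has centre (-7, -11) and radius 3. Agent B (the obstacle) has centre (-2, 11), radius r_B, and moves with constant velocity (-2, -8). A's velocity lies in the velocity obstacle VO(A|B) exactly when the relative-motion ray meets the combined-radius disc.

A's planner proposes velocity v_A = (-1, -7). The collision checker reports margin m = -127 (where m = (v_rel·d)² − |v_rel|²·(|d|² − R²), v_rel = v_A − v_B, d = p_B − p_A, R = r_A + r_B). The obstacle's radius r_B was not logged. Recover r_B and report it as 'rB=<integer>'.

m = -127
d = (5, 22);  v_rel = (1, 1),  |v_rel|² = 2
v_rel×d = (1)·(22) − (1)·(5) = 17
since m = R²·2 − 17²:  R² = (289 + -127) / 2 = 81
R = √81 = 9  ⇒  r_B = 9 − 3 = 6

rB=6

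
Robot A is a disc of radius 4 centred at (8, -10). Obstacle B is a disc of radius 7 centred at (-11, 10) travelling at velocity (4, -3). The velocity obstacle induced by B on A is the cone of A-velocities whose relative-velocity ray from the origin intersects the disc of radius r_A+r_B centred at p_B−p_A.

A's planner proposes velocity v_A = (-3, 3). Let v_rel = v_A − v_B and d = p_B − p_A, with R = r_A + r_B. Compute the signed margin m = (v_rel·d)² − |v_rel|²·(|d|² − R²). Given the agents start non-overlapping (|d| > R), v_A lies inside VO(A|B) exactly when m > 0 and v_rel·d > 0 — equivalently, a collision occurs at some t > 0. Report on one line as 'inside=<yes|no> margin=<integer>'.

d = (-19, 20),  |d|² = 761;  R = 4+7 = 11,  c = 761−11² = 640
v_rel = (-7, 6),  |v_rel|² = 85;  v_rel·d = (-7)·(-19) + (6)·(20) = 253
85·t² − 506·t + 640 = 0  ⇒  m = 253² − 85·640 = 9609
m = 9609 > 0,  v_rel·d = 253 > 0  ⇒  inside

inside=yes margin=9609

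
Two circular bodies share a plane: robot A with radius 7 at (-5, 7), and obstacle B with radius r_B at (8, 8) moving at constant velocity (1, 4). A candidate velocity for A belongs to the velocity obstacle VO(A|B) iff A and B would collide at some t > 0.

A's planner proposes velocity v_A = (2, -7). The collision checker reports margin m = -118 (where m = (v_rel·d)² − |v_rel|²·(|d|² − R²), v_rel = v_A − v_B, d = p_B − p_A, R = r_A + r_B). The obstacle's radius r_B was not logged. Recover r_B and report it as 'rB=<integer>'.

m = -118
d = (13, 1);  v_rel = (1, -11),  |v_rel|² = 122
v_rel×d = (1)·(1) − (-11)·(13) = 144
since m = R²·122 − 144²:  R² = (20736 + -118) / 122 = 169
R = √169 = 13  ⇒  r_B = 13 − 7 = 6

rB=6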